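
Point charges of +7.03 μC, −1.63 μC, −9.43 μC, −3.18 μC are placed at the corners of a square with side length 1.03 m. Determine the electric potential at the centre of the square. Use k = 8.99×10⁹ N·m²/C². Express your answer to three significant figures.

Electric potential is a scalar, so the contributions from each charge add algebraically: V = Σ kqᵢ/rᵢ.
The distance from each corner to the centre is a√2/2 = 0.728 m.
V = k[(7.03×10⁻⁶)/(0.728) + (-1.63×10⁻⁶)/(0.728) + (-9.43×10⁻⁶)/(0.728) + (-3.18×10⁻⁶)/(0.728)] = -8.90×10⁴ V.

-8.90×10⁴ V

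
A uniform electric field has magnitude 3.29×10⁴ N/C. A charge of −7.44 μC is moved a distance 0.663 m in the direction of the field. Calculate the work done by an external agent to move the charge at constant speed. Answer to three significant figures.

0.162 J

The potential change for a displacement 0.663 m in the direction of the field is ΔV = −Ed = -2.18×10⁴ V.
W_ext = qΔV = 0.162 J.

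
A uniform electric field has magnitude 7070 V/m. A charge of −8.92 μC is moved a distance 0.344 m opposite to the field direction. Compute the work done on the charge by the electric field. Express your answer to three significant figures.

0.0217 J

The potential change for a displacement 0.344 m opposite to the field direction is ΔV = +Ed = 2430 V.
W_field = −qΔV = 0.0217 J.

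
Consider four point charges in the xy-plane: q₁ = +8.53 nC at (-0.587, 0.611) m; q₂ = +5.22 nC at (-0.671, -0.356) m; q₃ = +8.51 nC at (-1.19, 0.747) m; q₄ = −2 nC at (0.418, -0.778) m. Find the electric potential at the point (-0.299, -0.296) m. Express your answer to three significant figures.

Electric potential is a scalar, so the contributions from each charge add algebraically: V = Σ kqᵢ/rᵢ.
Distances from the field point to each charge: r₁ = 0.952 m, r₂ = 0.377 m, r₃ = 1.37 m, r₄ = 0.864 m.
V = k[(8.53×10⁻⁹)/(0.952) + (5.22×10⁻⁹)/(0.377) + (8.51×10⁻⁹)/(1.37) + (-2.00×10⁻⁹)/(0.864)] = 240 V.

240 V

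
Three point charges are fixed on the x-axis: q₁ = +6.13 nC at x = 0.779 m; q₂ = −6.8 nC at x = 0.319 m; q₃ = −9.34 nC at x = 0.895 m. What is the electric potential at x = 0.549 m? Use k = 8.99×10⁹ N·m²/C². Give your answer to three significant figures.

The total potential is the scalar sum of each charge's contribution, V = Σ kqᵢ/rᵢ.
Distances from the field point to each charge: r₁ = 0.230 m, r₂ = 0.230 m, r₃ = 0.346 m.
V = k[(6.13×10⁻⁹)/(0.230) + (-6.80×10⁻⁹)/(0.230) + (-9.34×10⁻⁹)/(0.346)] = -269 V.

-269 V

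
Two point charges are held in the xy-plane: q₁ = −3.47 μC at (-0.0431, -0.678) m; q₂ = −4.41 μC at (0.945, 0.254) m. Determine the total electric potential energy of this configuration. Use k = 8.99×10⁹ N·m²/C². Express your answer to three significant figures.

The assembly work is the sum of pairwise potential energies, U = Σ_{i<j} kqᵢqⱼ/rᵢⱼ.
Pair separations: r₁₂ = 1.36 m.
U = (0.101) = 0.101 J.

0.101 J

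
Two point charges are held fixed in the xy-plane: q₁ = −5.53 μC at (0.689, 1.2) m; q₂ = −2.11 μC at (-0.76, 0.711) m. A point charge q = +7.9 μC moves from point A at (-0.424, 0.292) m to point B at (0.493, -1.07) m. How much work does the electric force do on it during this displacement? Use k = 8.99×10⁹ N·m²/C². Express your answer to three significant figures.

The work done by the electric force is W_field = −ΔU = −q(V_B − V_A) = q(V_A − V_B).
At A: distances to the source charges are 1.44 m, 0.537 m; V_A = Σ kqᵢ/rᵢ = -6.99×10⁴ V.
At B: distances to the source charges are 2.28 m, 2.18 m; V_B = Σ kqᵢ/rᵢ = -3.05×10⁴ V.
ΔV = V_B − V_A = 3.94×10⁴ V.
W_field = −qΔV = −(7.90×10⁻⁶ C)(3.94×10⁴ V) = -0.311 J.

-0.311 J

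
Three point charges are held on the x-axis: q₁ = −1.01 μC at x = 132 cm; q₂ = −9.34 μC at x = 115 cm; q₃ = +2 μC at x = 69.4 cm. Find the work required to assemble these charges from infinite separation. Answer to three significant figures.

The assembly work is the sum of pairwise potential energies, U = Σ_{i<j} kqᵢqⱼ/rᵢⱼ.
Pair separations: r₁₂ = 0.170 m, r₁₃ = 0.626 m, r₂₃ = 0.456 m.
U = (0.499) + (-0.0290) + (-0.368) = 0.102 J.

0.102 J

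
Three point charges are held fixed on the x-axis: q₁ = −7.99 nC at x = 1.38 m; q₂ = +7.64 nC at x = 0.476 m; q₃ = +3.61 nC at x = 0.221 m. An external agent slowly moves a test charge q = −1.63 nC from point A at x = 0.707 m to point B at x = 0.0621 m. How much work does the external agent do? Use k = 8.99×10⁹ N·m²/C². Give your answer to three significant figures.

For quasistatic motion the external work equals the change in potential energy: W_ext = qΔV = q(V_B − V_A).
At A: distances to the source charges are 0.673 m, 0.231 m, 0.486 m; V_A = Σ kqᵢ/rᵢ = 257 V.
At B: distances to the source charges are 1.32 m, 0.414 m, 0.159 m; V_B = Σ kqᵢ/rᵢ = 316 V.
ΔV = V_B − V_A = 58.3 V.
W_ext = qΔV = (-1.63×10⁻⁹ C)(58.3 V) = -9.50×10⁻⁸ J.

-9.50×10⁻⁸ J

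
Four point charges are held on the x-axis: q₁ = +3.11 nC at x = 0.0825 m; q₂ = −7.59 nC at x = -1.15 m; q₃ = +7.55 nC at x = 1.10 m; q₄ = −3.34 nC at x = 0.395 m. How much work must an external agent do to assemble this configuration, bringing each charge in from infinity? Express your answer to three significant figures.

-6.67×10⁻⁷ J

The assembly work is the sum of pairwise potential energies, U = Σ_{i<j} kqᵢqⱼ/rᵢⱼ.
Pair separations: r₁₂ = 1.23 m, r₁₃ = 1.02 m, r₁₄ = 0.312 m, r₂₃ = 2.25 m, r₂₄ = 1.54 m, r₃₄ = 0.705 m.
Summing all 6 pair terms gives U = -6.67×10⁻⁷ J.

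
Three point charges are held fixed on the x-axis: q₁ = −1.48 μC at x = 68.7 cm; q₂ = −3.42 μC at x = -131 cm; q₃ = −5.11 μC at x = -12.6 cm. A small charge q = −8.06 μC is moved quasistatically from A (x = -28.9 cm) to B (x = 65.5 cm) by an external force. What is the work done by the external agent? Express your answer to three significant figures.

1.33 J

For quasistatic motion the external work equals the change in potential energy: W_ext = qΔV = q(V_B − V_A).
At A: distances to the source charges are 0.976 m, 1.02 m, 0.163 m; V_A = Σ kqᵢ/rᵢ = -3.26×10⁵ V.
At B: distances to the source charges are 0.0320 m, 1.97 m, 0.781 m; V_B = Σ kqᵢ/rᵢ = -4.90×10⁵ V.
ΔV = V_B − V_A = -1.65×10⁵ V.
W_ext = qΔV = (-8.06×10⁻⁶ C)(-1.65×10⁵ V) = 1.33 J.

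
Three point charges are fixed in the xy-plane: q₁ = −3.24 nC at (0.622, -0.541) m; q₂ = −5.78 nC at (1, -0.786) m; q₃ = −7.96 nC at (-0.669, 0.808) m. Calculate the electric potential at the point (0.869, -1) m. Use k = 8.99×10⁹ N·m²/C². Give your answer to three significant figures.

Electric potential is a scalar, so the contributions from each charge add algebraically: V = Σ kqᵢ/rᵢ.
Distances from the field point to each charge: r₁ = 0.521 m, r₂ = 0.251 m, r₃ = 2.37 m.
V = k[(-3.24×10⁻⁹)/(0.521) + (-5.78×10⁻⁹)/(0.251) + (-7.96×10⁻⁹)/(2.37)] = -293 V.

-293 V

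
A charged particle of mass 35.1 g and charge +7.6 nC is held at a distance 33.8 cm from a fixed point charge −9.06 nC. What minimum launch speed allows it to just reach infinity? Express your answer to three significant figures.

To just escape, total mechanical energy must reach zero at infinity: ½mv²_min + U = 0, so ½mv²_min = −U = |kQq|/r.
|U| = |kQq|/r = (8.99×10⁹ N·m²/C²)(9.06×10⁻⁹)(7.60×10⁻⁹)/(0.338) = 1.83×10⁻⁶ J.
v_min = √(2|U|/m) = √(2·1.83×10⁻⁶/0.0351) = 0.0102 m/s.

0.0102 m/s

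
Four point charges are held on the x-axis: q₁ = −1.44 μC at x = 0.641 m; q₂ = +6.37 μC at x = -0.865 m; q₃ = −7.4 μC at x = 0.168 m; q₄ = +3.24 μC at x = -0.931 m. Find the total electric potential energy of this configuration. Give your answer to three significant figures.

The assembly work is the sum of pairwise potential energies, U = Σ_{i<j} kqᵢqⱼ/rᵢⱼ.
Pair separations: r₁₂ = 1.51 m, r₁₃ = 0.473 m, r₁₄ = 1.57 m, r₂₃ = 1.03 m, r₂₄ = 0.0660 m, r₃₄ = 1.10 m.
Summing all 6 pair terms gives U = 2.33 J.

2.33 J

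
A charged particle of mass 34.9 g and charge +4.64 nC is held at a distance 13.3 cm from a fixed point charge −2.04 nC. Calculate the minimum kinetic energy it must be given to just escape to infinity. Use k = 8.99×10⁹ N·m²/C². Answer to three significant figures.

To just escape, total mechanical energy must reach zero at infinity: ½mv²_min + U = 0, so ½mv²_min = −U = |kQq|/r.
|U| = |kQq|/r = (8.99×10⁹ N·m²/C²)(2.04×10⁻⁹)(4.64×10⁻⁹)/(0.133) = 6.40×10⁻⁷ J.

6.40×10⁻⁷ J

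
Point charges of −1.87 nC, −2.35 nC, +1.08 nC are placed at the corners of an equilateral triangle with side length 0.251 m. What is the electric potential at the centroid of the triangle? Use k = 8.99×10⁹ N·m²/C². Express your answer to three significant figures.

-195 V

The total potential is the scalar sum of each charge's contribution, V = Σ kqᵢ/rᵢ.
The distance from each vertex to the centroid is a/√3 = 0.145 m.
V = k[(-1.87×10⁻⁹)/(0.145) + (-2.35×10⁻⁹)/(0.145) + (1.08×10⁻⁹)/(0.145)] = -195 V.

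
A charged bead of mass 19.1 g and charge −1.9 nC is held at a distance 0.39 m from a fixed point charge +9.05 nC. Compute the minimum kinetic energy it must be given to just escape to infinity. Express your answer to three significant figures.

3.96×10⁻⁷ J

To just escape, total mechanical energy must reach zero at infinity: ½mv²_min + U = 0, so ½mv²_min = −U = |kQq|/r.
|U| = |kQq|/r = (8.99×10⁹ N·m²/C²)(9.05×10⁻⁹)(1.90×10⁻⁹)/(0.390) = 3.96×10⁻⁷ J.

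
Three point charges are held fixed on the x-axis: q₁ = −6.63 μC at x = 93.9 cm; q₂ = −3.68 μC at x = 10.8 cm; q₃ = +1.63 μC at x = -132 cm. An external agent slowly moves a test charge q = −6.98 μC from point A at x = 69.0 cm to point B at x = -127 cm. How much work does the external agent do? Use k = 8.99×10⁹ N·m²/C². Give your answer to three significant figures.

For quasistatic motion the external work equals the change in potential energy: W_ext = qΔV = q(V_B − V_A).
At A: distances to the source charges are 0.249 m, 0.582 m, 2.01 m; V_A = Σ kqᵢ/rᵢ = -2.89×10⁵ V.
At B: distances to the source charges are 2.21 m, 1.38 m, 0.0500 m; V_B = Σ kqᵢ/rᵢ = 2.42×10⁵ V.
ΔV = V_B − V_A = 5.31×10⁵ V.
W_ext = qΔV = (-6.98×10⁻⁶ C)(5.31×10⁵ V) = -3.71 J.

-3.71 J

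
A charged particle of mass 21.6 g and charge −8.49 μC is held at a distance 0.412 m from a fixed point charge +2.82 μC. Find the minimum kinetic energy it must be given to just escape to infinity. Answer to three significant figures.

To just escape, total mechanical energy must reach zero at infinity: ½mv²_min + U = 0, so ½mv²_min = −U = |kQq|/r.
|U| = |kQq|/r = (8.99×10⁹ N·m²/C²)(2.82×10⁻⁶)(8.49×10⁻⁶)/(0.412) = 0.522 J.

0.522 J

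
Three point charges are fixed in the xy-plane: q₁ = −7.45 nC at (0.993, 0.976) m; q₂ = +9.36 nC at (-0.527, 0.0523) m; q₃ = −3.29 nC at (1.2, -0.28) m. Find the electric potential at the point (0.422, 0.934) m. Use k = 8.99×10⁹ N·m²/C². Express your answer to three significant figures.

The total potential is the scalar sum of each charge's contribution, V = Σ kqᵢ/rᵢ.
Distances from the field point to each charge: r₁ = 0.573 m, r₂ = 1.30 m, r₃ = 1.44 m.
V = k[(-7.45×10⁻⁹)/(0.573) + (9.36×10⁻⁹)/(1.30) + (-3.29×10⁻⁹)/(1.44)] = -72.5 V.

-72.5 V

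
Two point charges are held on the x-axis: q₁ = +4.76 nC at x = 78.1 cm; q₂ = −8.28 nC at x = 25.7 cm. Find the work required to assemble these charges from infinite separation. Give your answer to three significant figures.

The work to assemble the configuration equals its total potential energy, U = Σ kqᵢqⱼ/rᵢⱼ over all pairs.
Pair separations: r₁₂ = 0.524 m.
U = (-6.76×10⁻⁷) = -6.76×10⁻⁷ J.

-6.76×10⁻⁷ J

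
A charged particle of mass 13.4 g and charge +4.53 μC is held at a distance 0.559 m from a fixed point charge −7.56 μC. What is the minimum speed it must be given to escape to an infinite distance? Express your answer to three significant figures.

9.07 m/s

To just escape, total mechanical energy must reach zero at infinity: ½mv²_min + U = 0, so ½mv²_min = −U = |kQq|/r.
|U| = |kQq|/r = (8.99×10⁹ N·m²/C²)(7.56×10⁻⁶)(4.53×10⁻⁶)/(0.559) = 0.551 J.
v_min = √(2|U|/m) = √(2·0.551/0.0134) = 9.07 m/s.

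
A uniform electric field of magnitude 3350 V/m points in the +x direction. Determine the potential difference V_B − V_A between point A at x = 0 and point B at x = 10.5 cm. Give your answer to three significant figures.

-352 V

In a uniform field, potential decreases in the direction of E: V_B − V_A = −E·Δx.
V_B − V_A = −(3350 V/m)(0.105 m) = -352 V.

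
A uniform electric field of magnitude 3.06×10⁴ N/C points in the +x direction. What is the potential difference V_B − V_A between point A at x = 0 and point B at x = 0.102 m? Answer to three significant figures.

-3120 V

In a uniform field, potential decreases in the direction of E: V_B − V_A = −E·Δx.
V_B − V_A = −(3.06×10⁴ V/m)(0.102 m) = -3120 V.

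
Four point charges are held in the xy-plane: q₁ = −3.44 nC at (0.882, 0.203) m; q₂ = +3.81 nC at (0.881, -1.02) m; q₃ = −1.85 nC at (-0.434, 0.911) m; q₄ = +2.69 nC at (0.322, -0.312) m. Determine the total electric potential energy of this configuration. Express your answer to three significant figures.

-1.24×10⁻⁷ J

The work to assemble the configuration equals its total potential energy, U = Σ kqᵢqⱼ/rᵢⱼ over all pairs.
Pair separations: r₁₂ = 1.22 m, r₁₃ = 1.49 m, r₁₄ = 0.761 m, r₂₃ = 2.34 m, r₂₄ = 0.902 m, r₃₄ = 1.44 m.
Summing all 6 pair terms gives U = -1.24×10⁻⁷ J.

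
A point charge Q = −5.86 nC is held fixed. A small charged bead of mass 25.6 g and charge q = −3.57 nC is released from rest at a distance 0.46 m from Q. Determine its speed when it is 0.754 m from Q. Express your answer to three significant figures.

Only the electrostatic force acts, so mechanical energy is conserved: ½mv² = U₁ − U₂ = kQq(1/r₁ − 1/r₂).
U₁ − U₂ = (8.99×10⁹ N·m²/C²)(-5.86×10⁻⁹ C)(-3.57×10⁻⁹ C)(1/0.460 − 1/0.754) = 1.59×10⁻⁷ J.
v = √(2·1.59×10⁻⁷/0.0256) = 3.53×10⁻³ m/s.

3.53×10⁻³ m/s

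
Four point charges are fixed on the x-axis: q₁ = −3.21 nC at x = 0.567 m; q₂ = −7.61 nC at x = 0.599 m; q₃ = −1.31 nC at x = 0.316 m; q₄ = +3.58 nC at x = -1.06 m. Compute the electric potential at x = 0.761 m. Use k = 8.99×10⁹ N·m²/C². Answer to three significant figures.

-580 V

The total potential is the scalar sum of each charge's contribution, V = Σ kqᵢ/rᵢ.
Distances from the field point to each charge: r₁ = 0.194 m, r₂ = 0.162 m, r₃ = 0.445 m, r₄ = 1.82 m.
V = k[(-3.21×10⁻⁹)/(0.194) + (-7.61×10⁻⁹)/(0.162) + (-1.31×10⁻⁹)/(0.445) + (3.58×10⁻⁹)/(1.82)] = -580 V.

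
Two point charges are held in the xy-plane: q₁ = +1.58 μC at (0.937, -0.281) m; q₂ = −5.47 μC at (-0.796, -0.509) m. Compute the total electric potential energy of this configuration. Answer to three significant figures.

-0.0445 J

The assembly work is the sum of pairwise potential energies, U = Σ_{i<j} kqᵢqⱼ/rᵢⱼ.
Pair separations: r₁₂ = 1.75 m.
U = (-0.0445) = -0.0445 J.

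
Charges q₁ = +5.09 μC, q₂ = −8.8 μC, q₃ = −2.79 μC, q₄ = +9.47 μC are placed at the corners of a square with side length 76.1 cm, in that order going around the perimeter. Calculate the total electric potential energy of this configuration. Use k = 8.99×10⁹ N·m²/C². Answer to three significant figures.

The assembly work is the sum of pairwise potential energies, U = Σ_{i<j} kqᵢqⱼ/rᵢⱼ.
The four side pairs have separation 0.761 m and the two diagonal pairs 1.08 m.
Summing all 6 pair terms gives U = -0.797 J.

-0.797 J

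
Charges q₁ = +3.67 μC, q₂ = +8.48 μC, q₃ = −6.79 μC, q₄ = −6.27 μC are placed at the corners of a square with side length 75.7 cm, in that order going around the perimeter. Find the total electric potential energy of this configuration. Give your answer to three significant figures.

The work to assemble the configuration equals its total potential energy, U = Σ kqᵢqⱼ/rᵢⱼ over all pairs.
The four side pairs have separation 0.757 m and the two diagonal pairs 1.07 m.
Summing all 6 pair terms gives U = -0.738 J.

-0.738 J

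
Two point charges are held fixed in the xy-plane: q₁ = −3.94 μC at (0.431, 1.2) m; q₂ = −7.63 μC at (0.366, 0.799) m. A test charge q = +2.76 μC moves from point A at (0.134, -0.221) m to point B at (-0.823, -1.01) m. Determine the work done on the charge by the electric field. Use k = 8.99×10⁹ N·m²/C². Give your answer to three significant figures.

-0.122 J

The work done by the electric force is W_field = −ΔU = −q(V_B − V_A) = q(V_A − V_B).
At A: distances to the source charges are 1.45 m, 1.05 m; V_A = Σ kqᵢ/rᵢ = -9.00×10⁴ V.
At B: distances to the source charges are 2.54 m, 2.16 m; V_B = Σ kqᵢ/rᵢ = -4.56×10⁴ V.
ΔV = V_B − V_A = 4.43×10⁴ V.
W_field = −qΔV = −(2.76×10⁻⁶ C)(4.43×10⁴ V) = -0.122 J.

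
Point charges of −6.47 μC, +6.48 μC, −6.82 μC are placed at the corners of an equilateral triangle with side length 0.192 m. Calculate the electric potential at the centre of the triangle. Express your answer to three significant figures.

-5.52×10⁵ V

Electric potential is a scalar, so the contributions from each charge add algebraically: V = Σ kqᵢ/rᵢ.
The distance from each vertex to the centroid is a/√3 = 0.111 m.
V = k[(-6.47×10⁻⁶)/(0.111) + (6.48×10⁻⁶)/(0.111) + (-6.82×10⁻⁶)/(0.111)] = -5.52×10⁵ V.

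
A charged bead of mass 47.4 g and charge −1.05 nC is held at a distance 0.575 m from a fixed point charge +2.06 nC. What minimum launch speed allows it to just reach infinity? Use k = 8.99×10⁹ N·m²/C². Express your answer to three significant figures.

To just escape, total mechanical energy must reach zero at infinity: ½mv²_min + U = 0, so ½mv²_min = −U = |kQq|/r.
|U| = |kQq|/r = (8.99×10⁹ N·m²/C²)(2.06×10⁻⁹)(1.05×10⁻⁹)/(0.575) = 3.38×10⁻⁸ J.
v_min = √(2|U|/m) = √(2·3.38×10⁻⁸/0.0474) = 1.19×10⁻³ m/s.

1.19×10⁻³ m/s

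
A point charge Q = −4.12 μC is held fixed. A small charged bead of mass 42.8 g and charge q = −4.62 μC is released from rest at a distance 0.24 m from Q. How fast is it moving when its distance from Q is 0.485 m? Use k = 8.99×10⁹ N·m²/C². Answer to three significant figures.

Only the electrostatic force acts, so mechanical energy is conserved: ½mv² = U₁ − U₂ = kQq(1/r₁ − 1/r₂).
U₁ − U₂ = (8.99×10⁹ N·m²/C²)(-4.12×10⁻⁶ C)(-4.62×10⁻⁶ C)(1/0.240 − 1/0.485) = 0.360 J.
v = √(2·0.360/0.0428) = 4.10 m/s.

4.10 m/s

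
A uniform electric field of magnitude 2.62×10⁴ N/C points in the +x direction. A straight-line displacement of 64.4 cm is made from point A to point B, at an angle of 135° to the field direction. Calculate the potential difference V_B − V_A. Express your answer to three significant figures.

1.19×10⁴ V

Only the component of displacement along E changes the potential: ΔV = −E·d·cosθ.
ΔV = −(2.62×10⁴ V/m)(0.644 m)cos135° = 1.19×10⁴ V.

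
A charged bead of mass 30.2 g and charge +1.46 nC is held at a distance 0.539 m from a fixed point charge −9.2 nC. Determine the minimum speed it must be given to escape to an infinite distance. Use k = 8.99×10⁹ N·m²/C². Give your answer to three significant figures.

3.85×10⁻³ m/s

To just escape, total mechanical energy must reach zero at infinity: ½mv²_min + U = 0, so ½mv²_min = −U = |kQq|/r.
|U| = |kQq|/r = (8.99×10⁹ N·m²/C²)(9.20×10⁻⁹)(1.46×10⁻⁹)/(0.539) = 2.24×10⁻⁷ J.
v_min = √(2|U|/m) = √(2·2.24×10⁻⁷/0.0302) = 3.85×10⁻³ m/s.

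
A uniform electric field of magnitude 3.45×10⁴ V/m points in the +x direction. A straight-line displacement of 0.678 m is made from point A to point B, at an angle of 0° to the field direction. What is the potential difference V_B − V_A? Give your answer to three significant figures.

Only the component of displacement along E changes the potential: ΔV = −E·d·cosθ.
ΔV = −(3.45×10⁴ V/m)(0.678 m)cos0° = -2.34×10⁴ V.

-2.34×10⁴ V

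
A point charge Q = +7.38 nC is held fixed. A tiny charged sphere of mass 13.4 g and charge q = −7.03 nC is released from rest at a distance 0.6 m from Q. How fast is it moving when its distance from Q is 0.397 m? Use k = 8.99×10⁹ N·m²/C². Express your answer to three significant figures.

7.70×10⁻³ m/s

Only the electrostatic force acts, so mechanical energy is conserved: ½mv² = U₁ − U₂ = kQq(1/r₁ − 1/r₂).
U₁ − U₂ = (8.99×10⁹ N·m²/C²)(7.38×10⁻⁹ C)(-7.03×10⁻⁹ C)(1/0.600 − 1/0.397) = 3.97×10⁻⁷ J.
v = √(2·3.97×10⁻⁷/0.0134) = 7.70×10⁻³ m/s.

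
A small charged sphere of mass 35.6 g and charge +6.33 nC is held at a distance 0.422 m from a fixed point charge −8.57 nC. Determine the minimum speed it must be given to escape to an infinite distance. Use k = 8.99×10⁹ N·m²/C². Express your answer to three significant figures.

8.06×10⁻³ m/s

To just escape, total mechanical energy must reach zero at infinity: ½mv²_min + U = 0, so ½mv²_min = −U = |kQq|/r.
|U| = |kQq|/r = (8.99×10⁹ N·m²/C²)(8.57×10⁻⁹)(6.33×10⁻⁹)/(0.422) = 1.16×10⁻⁶ J.
v_min = √(2|U|/m) = √(2·1.16×10⁻⁶/0.0356) = 8.06×10⁻³ m/s.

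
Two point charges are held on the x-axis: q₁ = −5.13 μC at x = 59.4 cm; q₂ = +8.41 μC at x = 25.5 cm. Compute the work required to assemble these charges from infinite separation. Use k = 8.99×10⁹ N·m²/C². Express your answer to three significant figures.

-1.14 J

The work to assemble the configuration equals its total potential energy, U = Σ kqᵢqⱼ/rᵢⱼ over all pairs.
Pair separations: r₁₂ = 0.339 m.
U = (-1.14) = -1.14 J.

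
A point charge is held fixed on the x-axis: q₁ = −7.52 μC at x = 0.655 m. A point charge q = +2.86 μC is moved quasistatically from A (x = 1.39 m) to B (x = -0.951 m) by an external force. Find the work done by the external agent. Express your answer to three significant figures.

For quasistatic motion the external work equals the change in potential energy: W_ext = qΔV = q(V_B − V_A).
At A: distance to the source charge is 0.735 m; V_A = kq₁/r = -9.20×10⁴ V.
At B: distance to the source charge is 1.61 m; V_B = kq₁/r = -4.21×10⁴ V.
ΔV = V_B − V_A = 4.99×10⁴ V.
W_ext = qΔV = (2.86×10⁻⁶ C)(4.99×10⁴ V) = 0.143 J.

0.143 J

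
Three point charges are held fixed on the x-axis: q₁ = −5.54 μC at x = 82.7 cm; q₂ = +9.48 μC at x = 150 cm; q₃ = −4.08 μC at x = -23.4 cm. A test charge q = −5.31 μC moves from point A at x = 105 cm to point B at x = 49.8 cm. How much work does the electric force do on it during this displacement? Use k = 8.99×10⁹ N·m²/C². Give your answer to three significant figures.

-0.286 J

The work done by the electric force is W_field = −ΔU = −q(V_B − V_A) = q(V_A − V_B).
At A: distances to the source charges are 0.223 m, 0.450 m, 1.28 m; V_A = Σ kqᵢ/rᵢ = -6.25×10⁴ V.
At B: distances to the source charges are 0.329 m, 1.00 m, 0.732 m; V_B = Σ kqᵢ/rᵢ = -1.16×10⁵ V.
ΔV = V_B − V_A = -5.39×10⁴ V.
W_field = −qΔV = −(-5.31×10⁻⁶ C)(-5.39×10⁴ V) = -0.286 J.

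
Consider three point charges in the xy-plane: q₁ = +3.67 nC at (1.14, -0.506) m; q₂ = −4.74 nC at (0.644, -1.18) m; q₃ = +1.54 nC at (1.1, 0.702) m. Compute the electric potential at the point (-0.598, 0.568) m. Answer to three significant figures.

The total potential is the scalar sum of each charge's contribution, V = Σ kqᵢ/rᵢ.
Distances from the field point to each charge: r₁ = 2.04 m, r₂ = 2.14 m, r₃ = 1.70 m.
V = k[(3.67×10⁻⁹)/(2.04) + (-4.74×10⁻⁹)/(2.14) + (1.54×10⁻⁹)/(1.70)] = 4.40 V.

4.40 V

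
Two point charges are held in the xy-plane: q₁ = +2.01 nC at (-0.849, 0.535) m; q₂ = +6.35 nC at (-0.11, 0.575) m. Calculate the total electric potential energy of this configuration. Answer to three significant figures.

The work to assemble the configuration equals its total potential energy, U = Σ kqᵢqⱼ/rᵢⱼ over all pairs.
Pair separations: r₁₂ = 0.740 m.
U = (1.55×10⁻⁷) = 1.55×10⁻⁷ J.

1.55×10⁻⁷ J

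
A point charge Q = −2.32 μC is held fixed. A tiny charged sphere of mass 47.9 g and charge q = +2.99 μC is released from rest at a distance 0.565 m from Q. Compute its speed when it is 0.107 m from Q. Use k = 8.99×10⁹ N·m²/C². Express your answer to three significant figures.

Only the electrostatic force acts, so mechanical energy is conserved: ½mv² = U₁ − U₂ = kQq(1/r₁ − 1/r₂).
U₁ − U₂ = (8.99×10⁹ N·m²/C²)(-2.32×10⁻⁶ C)(2.99×10⁻⁶ C)(1/0.565 − 1/0.107) = 0.472 J.
v = √(2·0.472/0.0479) = 4.44 m/s.

4.44 m/s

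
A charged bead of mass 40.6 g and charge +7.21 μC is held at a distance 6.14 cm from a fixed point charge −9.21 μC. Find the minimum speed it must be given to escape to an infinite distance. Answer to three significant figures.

21.9 m/s

To just escape, total mechanical energy must reach zero at infinity: ½mv²_min + U = 0, so ½mv²_min = −U = |kQq|/r.
|U| = |kQq|/r = (8.99×10⁹ N·m²/C²)(9.21×10⁻⁶)(7.21×10⁻⁶)/(0.0614) = 9.72 J.
v_min = √(2|U|/m) = √(2·9.72/0.0406) = 21.9 m/s.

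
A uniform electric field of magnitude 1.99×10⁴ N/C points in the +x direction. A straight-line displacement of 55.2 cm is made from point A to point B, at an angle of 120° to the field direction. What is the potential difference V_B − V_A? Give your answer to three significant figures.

5490 V

Only the component of displacement along E changes the potential: ΔV = −E·d·cosθ.
ΔV = −(1.99×10⁴ V/m)(0.552 m)cos120° = 5490 V.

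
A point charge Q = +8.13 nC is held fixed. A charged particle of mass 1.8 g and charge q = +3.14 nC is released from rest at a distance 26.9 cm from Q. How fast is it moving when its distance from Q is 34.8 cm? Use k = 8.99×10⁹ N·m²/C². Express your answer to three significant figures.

Only the electrostatic force acts, so mechanical energy is conserved: ½mv² = U₁ − U₂ = kQq(1/r₁ − 1/r₂).
U₁ − U₂ = (8.99×10⁹ N·m²/C²)(8.13×10⁻⁹ C)(3.14×10⁻⁹ C)(1/0.269 − 1/0.348) = 1.94×10⁻⁷ J.
v = √(2·1.94×10⁻⁷/1.80×10⁻³) = 0.0147 m/s.

0.0147 m/s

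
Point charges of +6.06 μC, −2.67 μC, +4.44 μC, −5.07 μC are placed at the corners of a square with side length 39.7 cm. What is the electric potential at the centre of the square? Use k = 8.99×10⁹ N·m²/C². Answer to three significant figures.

The total potential is the scalar sum of each charge's contribution, V = Σ kqᵢ/rᵢ.
The distance from each corner to the centre is a√2/2 = 0.281 m.
V = k[(6.06×10⁻⁶)/(0.281) + (-2.67×10⁻⁶)/(0.281) + (4.44×10⁻⁶)/(0.281) + (-5.07×10⁻⁶)/(0.281)] = 8.84×10⁴ V.

8.84×10⁴ V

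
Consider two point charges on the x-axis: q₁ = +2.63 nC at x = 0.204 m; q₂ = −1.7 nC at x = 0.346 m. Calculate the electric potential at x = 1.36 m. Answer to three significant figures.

5.38 V

The total potential is the scalar sum of each charge's contribution, V = Σ kqᵢ/rᵢ.
Distances from the field point to each charge: r₁ = 1.16 m, r₂ = 1.01 m.
V = k[(2.63×10⁻⁹)/(1.16) + (-1.70×10⁻⁹)/(1.01)] = 5.38 V.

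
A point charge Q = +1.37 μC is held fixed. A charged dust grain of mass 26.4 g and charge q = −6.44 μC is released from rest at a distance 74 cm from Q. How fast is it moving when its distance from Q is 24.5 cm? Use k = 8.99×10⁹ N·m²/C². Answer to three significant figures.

4.05 m/s

Only the electrostatic force acts, so mechanical energy is conserved: ½mv² = U₁ − U₂ = kQq(1/r₁ − 1/r₂).
U₁ − U₂ = (8.99×10⁹ N·m²/C²)(1.37×10⁻⁶ C)(-6.44×10⁻⁶ C)(1/0.740 − 1/0.245) = 0.217 J.
v = √(2·0.217/0.0264) = 4.05 m/s.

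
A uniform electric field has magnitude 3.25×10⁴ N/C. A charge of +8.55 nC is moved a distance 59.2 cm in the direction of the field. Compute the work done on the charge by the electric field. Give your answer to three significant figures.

The potential change for a displacement 59.2 cm in the direction of the field is ΔV = −Ed = -1.92×10⁴ V.
W_field = −qΔV = 1.65×10⁻⁴ J.

1.65×10⁻⁴ J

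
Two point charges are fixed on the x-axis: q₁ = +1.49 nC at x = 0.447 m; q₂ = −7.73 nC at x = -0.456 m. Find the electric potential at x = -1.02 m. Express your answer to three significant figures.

-114 V

The total potential is the scalar sum of each charge's contribution, V = Σ kqᵢ/rᵢ.
Distances from the field point to each charge: r₁ = 1.47 m, r₂ = 0.564 m.
V = k[(1.49×10⁻⁹)/(1.47) + (-7.73×10⁻⁹)/(0.564)] = -114 V.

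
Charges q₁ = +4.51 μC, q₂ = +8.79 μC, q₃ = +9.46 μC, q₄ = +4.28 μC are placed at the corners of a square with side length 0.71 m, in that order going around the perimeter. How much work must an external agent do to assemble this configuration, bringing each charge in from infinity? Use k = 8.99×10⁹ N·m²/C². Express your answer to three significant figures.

3.03 J

The assembly work is the sum of pairwise potential energies, U = Σ_{i<j} kqᵢqⱼ/rᵢⱼ.
The four side pairs have separation 0.710 m and the two diagonal pairs 1.00 m.
Summing all 6 pair terms gives U = 3.03 J.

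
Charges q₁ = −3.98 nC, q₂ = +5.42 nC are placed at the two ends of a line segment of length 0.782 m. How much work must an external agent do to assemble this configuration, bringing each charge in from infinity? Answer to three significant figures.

The work to assemble the configuration equals its total potential energy, U = Σ kqᵢqⱼ/rᵢⱼ over all pairs.
The separation is r = 0.782 m.
U = (-2.48×10⁻⁷) = -2.48×10⁻⁷ J.

-2.48×10⁻⁷ J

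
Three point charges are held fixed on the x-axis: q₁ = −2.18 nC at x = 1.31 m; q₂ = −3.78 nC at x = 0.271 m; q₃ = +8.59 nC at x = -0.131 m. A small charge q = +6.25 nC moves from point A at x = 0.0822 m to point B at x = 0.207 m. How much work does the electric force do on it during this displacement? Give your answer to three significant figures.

3.04×10⁻⁶ J

The work done by the electric force is W_field = −ΔU = −q(V_B − V_A) = q(V_A − V_B).
At A: distances to the source charges are 1.23 m, 0.189 m, 0.213 m; V_A = Σ kqᵢ/rᵢ = 166 V.
At B: distances to the source charges are 1.10 m, 0.0640 m, 0.338 m; V_B = Σ kqᵢ/rᵢ = -320 V.
ΔV = V_B − V_A = -487 V.
W_field = −qΔV = −(6.25×10⁻⁹ C)(-487 V) = 3.04×10⁻⁶ J.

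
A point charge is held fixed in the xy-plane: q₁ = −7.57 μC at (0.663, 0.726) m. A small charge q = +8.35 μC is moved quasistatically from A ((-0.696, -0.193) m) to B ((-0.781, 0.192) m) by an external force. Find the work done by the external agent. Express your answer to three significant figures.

-0.0227 J

For quasistatic motion the external work equals the change in potential energy: W_ext = qΔV = q(V_B − V_A).
At A: distance to the source charge is 1.64 m; V_A = kq₁/r = -4.15×10⁴ V.
At B: distance to the source charge is 1.54 m; V_B = kq₁/r = -4.42×10⁴ V.
ΔV = V_B − V_A = -2720 V.
W_ext = qΔV = (8.35×10⁻⁶ C)(-2720 V) = -0.0227 J.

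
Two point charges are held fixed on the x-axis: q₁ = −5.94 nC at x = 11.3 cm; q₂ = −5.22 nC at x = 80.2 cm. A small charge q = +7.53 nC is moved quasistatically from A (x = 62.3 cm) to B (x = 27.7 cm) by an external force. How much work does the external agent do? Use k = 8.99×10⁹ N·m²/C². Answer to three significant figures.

-3.62×10⁻⁷ J

For quasistatic motion the external work equals the change in potential energy: W_ext = qΔV = q(V_B − V_A).
At A: distances to the source charges are 0.510 m, 0.179 m; V_A = Σ kqᵢ/rᵢ = -367 V.
At B: distances to the source charges are 0.164 m, 0.525 m; V_B = Σ kqᵢ/rᵢ = -415 V.
ΔV = V_B − V_A = -48.1 V.
W_ext = qΔV = (7.53×10⁻⁹ C)(-48.1 V) = -3.62×10⁻⁷ J.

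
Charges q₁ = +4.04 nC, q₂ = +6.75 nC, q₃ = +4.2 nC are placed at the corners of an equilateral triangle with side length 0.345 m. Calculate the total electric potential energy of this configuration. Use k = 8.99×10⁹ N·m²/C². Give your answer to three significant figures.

1.89×10⁻⁶ J

The work to assemble the configuration equals its total potential energy, U = Σ kqᵢqⱼ/rᵢⱼ over all pairs.
All three pair separations equal the side length, 0.345 m.
U = (7.11×10⁻⁷) + (4.42×10⁻⁷) + (7.39×10⁻⁷) = 1.89×10⁻⁶ J.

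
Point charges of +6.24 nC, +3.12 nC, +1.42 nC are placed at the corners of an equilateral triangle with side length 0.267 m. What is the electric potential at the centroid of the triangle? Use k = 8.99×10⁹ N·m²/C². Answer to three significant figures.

629 V

Electric potential is a scalar, so the contributions from each charge add algebraically: V = Σ kqᵢ/rᵢ.
The distance from each vertex to the centroid is a/√3 = 0.154 m.
V = k[(6.24×10⁻⁹)/(0.154) + (3.12×10⁻⁹)/(0.154) + (1.42×10⁻⁹)/(0.154)] = 629 V.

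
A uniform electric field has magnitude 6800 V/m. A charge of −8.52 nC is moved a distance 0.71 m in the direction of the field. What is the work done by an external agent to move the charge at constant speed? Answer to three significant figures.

The potential change for a displacement 0.71 m in the direction of the field is ΔV = −Ed = -4830 V.
W_ext = qΔV = 4.11×10⁻⁵ J.

4.11×10⁻⁵ J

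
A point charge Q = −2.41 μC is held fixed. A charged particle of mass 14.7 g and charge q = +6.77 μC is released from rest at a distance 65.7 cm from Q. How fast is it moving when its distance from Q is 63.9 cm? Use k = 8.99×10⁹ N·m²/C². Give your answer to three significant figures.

Only the electrostatic force acts, so mechanical energy is conserved: ½mv² = U₁ − U₂ = kQq(1/r₁ − 1/r₂).
U₁ − U₂ = (8.99×10⁹ N·m²/C²)(-2.41×10⁻⁶ C)(6.77×10⁻⁶ C)(1/0.657 − 1/0.639) = 6.29×10⁻³ J.
v = √(2·6.29×10⁻³/0.0147) = 0.925 m/s.

0.925 m/s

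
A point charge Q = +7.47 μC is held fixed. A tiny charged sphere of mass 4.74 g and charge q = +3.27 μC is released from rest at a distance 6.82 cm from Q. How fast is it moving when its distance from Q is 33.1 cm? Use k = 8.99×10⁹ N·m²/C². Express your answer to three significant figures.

32.8 m/s

Only the electrostatic force acts, so mechanical energy is conserved: ½mv² = U₁ − U₂ = kQq(1/r₁ − 1/r₂).
U₁ − U₂ = (8.99×10⁹ N·m²/C²)(7.47×10⁻⁶ C)(3.27×10⁻⁶ C)(1/0.0682 − 1/0.331) = 2.56 J.
v = √(2·2.56/4.74×10⁻³) = 32.8 m/s.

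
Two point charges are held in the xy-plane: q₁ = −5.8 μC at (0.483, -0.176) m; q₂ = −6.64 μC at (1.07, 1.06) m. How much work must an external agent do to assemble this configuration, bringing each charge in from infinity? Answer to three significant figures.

The work to assemble the configuration equals its total potential energy, U = Σ kqᵢqⱼ/rᵢⱼ over all pairs.
Pair separations: r₁₂ = 1.37 m.
U = (0.253) = 0.253 J.

0.253 J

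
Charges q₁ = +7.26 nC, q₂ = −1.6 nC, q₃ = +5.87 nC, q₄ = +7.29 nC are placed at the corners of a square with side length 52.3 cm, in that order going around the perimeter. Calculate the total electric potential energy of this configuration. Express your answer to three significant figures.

1.66×10⁻⁶ J

The assembly work is the sum of pairwise potential energies, U = Σ_{i<j} kqᵢqⱼ/rᵢⱼ.
The four side pairs have separation 0.523 m and the two diagonal pairs 0.740 m.
Summing all 6 pair terms gives U = 1.66×10⁻⁶ J.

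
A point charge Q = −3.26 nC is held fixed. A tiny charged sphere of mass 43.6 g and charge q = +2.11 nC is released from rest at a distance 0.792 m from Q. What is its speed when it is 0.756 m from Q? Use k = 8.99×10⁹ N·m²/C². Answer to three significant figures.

4.13×10⁻⁴ m/s

Only the electrostatic force acts, so mechanical energy is conserved: ½mv² = U₁ − U₂ = kQq(1/r₁ − 1/r₂).
U₁ − U₂ = (8.99×10⁹ N·m²/C²)(-3.26×10⁻⁹ C)(2.11×10⁻⁹ C)(1/0.792 − 1/0.756) = 3.72×10⁻⁹ J.
v = √(2·3.72×10⁻⁹/0.0436) = 4.13×10⁻⁴ m/s.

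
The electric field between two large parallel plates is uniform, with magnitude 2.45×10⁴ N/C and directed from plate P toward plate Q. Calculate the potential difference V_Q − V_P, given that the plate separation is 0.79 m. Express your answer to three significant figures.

In a uniform field, potential decreases in the direction of E: ΔV = −E·d for a displacement d parallel to E.
Going from P to Q is a displacement of 0.79 m along the field, so V_Q − V_P = −Ed = -1.94×10⁴ V.

-1.94×10⁴ V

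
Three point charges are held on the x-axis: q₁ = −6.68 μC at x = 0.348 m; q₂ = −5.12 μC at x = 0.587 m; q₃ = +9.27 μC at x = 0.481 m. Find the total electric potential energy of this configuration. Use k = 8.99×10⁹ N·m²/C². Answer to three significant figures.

-6.92 J

The assembly work is the sum of pairwise potential energies, U = Σ_{i<j} kqᵢqⱼ/rᵢⱼ.
Pair separations: r₁₂ = 0.239 m, r₁₃ = 0.133 m, r₂₃ = 0.106 m.
U = (1.29) + (-4.19) + (-4.03) = -6.92 J.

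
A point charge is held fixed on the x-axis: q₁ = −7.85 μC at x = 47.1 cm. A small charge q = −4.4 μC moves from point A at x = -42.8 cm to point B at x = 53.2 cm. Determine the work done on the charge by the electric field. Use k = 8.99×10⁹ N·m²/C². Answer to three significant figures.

-4.75 J

The work done by the electric force is W_field = −ΔU = −q(V_B − V_A) = q(V_A − V_B).
At A: distance to the source charge is 0.899 m; V_A = kq₁/r = -7.85×10⁴ V.
At B: distance to the source charge is 0.0610 m; V_B = kq₁/r = -1.16×10⁶ V.
ΔV = V_B − V_A = -1.08×10⁶ V.
W_field = −qΔV = −(-4.40×10⁻⁶ C)(-1.08×10⁶ V) = -4.75 J.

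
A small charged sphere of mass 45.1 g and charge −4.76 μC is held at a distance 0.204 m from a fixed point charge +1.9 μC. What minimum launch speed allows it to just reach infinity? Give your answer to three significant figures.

To just escape, total mechanical energy must reach zero at infinity: ½mv²_min + U = 0, so ½mv²_min = −U = |kQq|/r.
|U| = |kQq|/r = (8.99×10⁹ N·m²/C²)(1.90×10⁻⁶)(4.76×10⁻⁶)/(0.204) = 0.399 J.
v_min = √(2|U|/m) = √(2·0.399/0.0451) = 4.20 m/s.

4.20 m/s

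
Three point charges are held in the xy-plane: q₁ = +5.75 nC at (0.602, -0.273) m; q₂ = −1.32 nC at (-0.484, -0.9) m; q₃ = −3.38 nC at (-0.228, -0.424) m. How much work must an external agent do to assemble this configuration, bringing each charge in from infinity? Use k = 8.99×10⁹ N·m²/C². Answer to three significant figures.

The assembly work is the sum of pairwise potential energies, U = Σ_{i<j} kqᵢqⱼ/rᵢⱼ.
Pair separations: r₁₂ = 1.25 m, r₁₃ = 0.844 m, r₂₃ = 0.540 m.
U = (-5.44×10⁻⁸) + (-2.07×10⁻⁷) + (7.42×10⁻⁸) = -1.87×10⁻⁷ J.

-1.87×10⁻⁷ J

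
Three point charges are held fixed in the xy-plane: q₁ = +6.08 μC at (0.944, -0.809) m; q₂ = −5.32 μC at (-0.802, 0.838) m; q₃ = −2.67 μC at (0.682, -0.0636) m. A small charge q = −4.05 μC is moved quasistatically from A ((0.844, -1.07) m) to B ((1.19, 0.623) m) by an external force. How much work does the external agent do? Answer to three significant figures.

0.678 J

For quasistatic motion the external work equals the change in potential energy: W_ext = qΔV = q(V_B − V_A).
At A: distances to the source charges are 0.280 m, 2.52 m, 1.02 m; V_A = Σ kqᵢ/rᵢ = 1.53×10⁵ V.
At B: distances to the source charges are 1.45 m, 2.00 m, 0.854 m; V_B = Σ kqᵢ/rᵢ = -1.44×10⁴ V.
ΔV = V_B − V_A = -1.67×10⁵ V.
W_ext = qΔV = (-4.05×10⁻⁶ C)(-1.67×10⁵ V) = 0.678 J.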